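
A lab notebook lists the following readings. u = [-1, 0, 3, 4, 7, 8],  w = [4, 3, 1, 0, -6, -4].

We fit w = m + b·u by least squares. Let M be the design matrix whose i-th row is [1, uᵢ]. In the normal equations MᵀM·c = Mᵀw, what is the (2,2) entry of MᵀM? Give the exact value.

139

Row 2 ↔ basis u, column 2 ↔ basis u, so (MᵀM)_{2,2} = Σᵢ (u)·(u) = (-1)·(-1) + (0)·(0) + (3)·(3) + (4)·(4) + (7)·(7) + (8)·(8) = 139.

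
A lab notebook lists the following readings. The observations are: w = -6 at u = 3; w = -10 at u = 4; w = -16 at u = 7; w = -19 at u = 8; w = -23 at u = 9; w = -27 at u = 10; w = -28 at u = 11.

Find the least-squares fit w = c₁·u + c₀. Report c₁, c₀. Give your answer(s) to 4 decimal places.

c₁ = -2.7686, c₀ = 2.1383

Sums needed: Σu·u = 440, Σu = 52, Σ1 = 7.
For Mᵀw: Σu·w = -1107, Σw = -129.
MᵀM·[c₁, c₀]ᵀ = Mᵀw becomes [[440, 52]; [52, 7]]·[c₁, c₀]ᵀ = [-1107, -129]ᵀ.
Determinant 440·7 − 52² = 376.
c₁ = ((-1107)·7 − 52·(-129))/376 = -1041/376; c₀ = (440·(-129) − 52·(-1107))/376 = 201/94.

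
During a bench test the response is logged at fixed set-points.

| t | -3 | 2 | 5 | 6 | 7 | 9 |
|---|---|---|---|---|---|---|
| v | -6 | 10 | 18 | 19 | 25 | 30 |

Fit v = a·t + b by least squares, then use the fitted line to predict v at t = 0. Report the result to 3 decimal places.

v̂ = 3.142

The normal equations are: 204·a + 26·b = 687;  26·a + 6·b = 96.
Eliminating b: 6·(row 1) − 26·(row 2) gives 548·a = 6·687 − 26·96 = 1626, so a = 813/274.
Then b = (96 − 26·(813/274))/6 = 861/274.
At t = 0: v̂ = (813/274)·(0) + (861/274)·(1) = 861/274.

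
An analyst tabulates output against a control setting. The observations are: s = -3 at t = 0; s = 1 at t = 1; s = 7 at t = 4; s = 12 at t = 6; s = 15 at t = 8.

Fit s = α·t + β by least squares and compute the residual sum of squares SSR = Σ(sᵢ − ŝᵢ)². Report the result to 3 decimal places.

Setting ∂/∂α … = 0 gives: 117·α + 19·β = 221;  19·α + 5·β = 32.
Δ = 117·5 − 19² = 224.
α = (221·5 − 19·32)/224 = 71/32; β = (117·32 − 19·221)/224 = -65/32.
Residuals: -31/32, 13/16, 5/32, 23/32, -23/32; SSR = 85/32.

SSR = 2.656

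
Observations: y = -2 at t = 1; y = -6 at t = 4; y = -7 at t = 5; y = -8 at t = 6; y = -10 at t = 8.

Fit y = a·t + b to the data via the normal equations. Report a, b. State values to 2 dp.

a = -1.14, b = -1.12

AᵀA·[a, b]ᵀ = Aᵀy reads: 142·a + 24·b = -189;  24·a + 5·b = -33.
(Σt·t = 142, Σt = 24, Σ1 = 5, Σt·y = -189, Σy = -33.)
Determinant 142·5 − 24² = 134.
a = ((-189)·5 − 24·(-33))/134 = -153/134; b = (142·(-33) − 24·(-189))/134 = -75/67.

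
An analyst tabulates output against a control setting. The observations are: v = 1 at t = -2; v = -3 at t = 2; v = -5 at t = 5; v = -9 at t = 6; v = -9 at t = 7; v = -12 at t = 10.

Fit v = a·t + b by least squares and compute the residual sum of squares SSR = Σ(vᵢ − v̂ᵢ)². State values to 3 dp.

The normal system AᵀA·[a, b]ᵀ = Aᵀv is [[218, 28]; [28, 6]]·[a, b]ᵀ = [-270, -37]ᵀ.
Determinant 218·6 − 28² = 524.
a = ((-270)·6 − 28·(-37))/524 = -146/131; b = (218·(-37) − 28·(-270))/524 = -253/262.
Residuals: -69/262, 51/262, 403/262, -353/262, -61/262, 29/262; SSR = 1141/262.

SSR = 4.355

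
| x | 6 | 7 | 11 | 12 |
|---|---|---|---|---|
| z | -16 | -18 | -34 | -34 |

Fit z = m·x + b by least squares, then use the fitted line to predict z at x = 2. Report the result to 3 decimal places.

ẑ = -2.346

Entries of MᵀM: Σx·x = 350, Σx = 36, Σ1 = 4.
Moment sums: Σx·z = -1004, Σz = -102.
MᵀM·[m, b]ᵀ = Mᵀz becomes [[350, 36]; [36, 4]]·[m, b]ᵀ = [-1004, -102]ᵀ.
Eliminating b: 4·(row 1) − 36·(row 2) gives 104·m = 4·(-1004) − 36·(-102) = -344, so m = -43/13.
Then b = ((-102) − 36·(-43/13))/4 = 111/26.
At x = 2: ẑ = (-43/13)·(2) + (111/26)·(1) = -61/26.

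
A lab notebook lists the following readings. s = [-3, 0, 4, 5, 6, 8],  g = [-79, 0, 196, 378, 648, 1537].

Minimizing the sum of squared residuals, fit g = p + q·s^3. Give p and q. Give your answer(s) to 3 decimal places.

p = 1.963, q = 2.998

Setting ∂/∂p … = 0 gives: 6·p + 890·q = 2680;  890·p + 329250·q = 988839.
Δ = 6·329250 − 890² = 1183400.
p = (2680·329250 − 890·988839)/1183400 = 232329/118340; q = (6·988839 − 890·2680)/1183400 = 1773917/591700.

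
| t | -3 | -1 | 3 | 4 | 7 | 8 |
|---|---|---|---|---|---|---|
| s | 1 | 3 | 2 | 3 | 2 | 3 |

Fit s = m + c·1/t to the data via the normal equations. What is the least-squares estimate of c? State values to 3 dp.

c = -0.102

The normal equations are: 6·m + (-27/56)·c = 14;  (-27/56)·m + (37277/28224)·c = -211/168.
Determinant 6·(37277/28224) − (-27/56)² = 72367/9408.
m = (14·(37277/28224) − (-27/56)·(-211/168))/(72367/9408) = 504787/217101; c = (6·(-211/168) − (-27/56)·14)/(72367/9408) = -7392/72367.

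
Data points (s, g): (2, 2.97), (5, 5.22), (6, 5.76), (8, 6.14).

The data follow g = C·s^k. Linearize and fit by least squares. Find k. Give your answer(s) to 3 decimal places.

k = 0.549

Taking logs, ln g = k·ln s + ln C, so regress ln g on ln s.
Σln s = 6.1738, Σ(ln s)² = 10.6052, Σln g = 6.3068, Σln s·ln g = 10.3252.
Equations: 10.6052·k + 6.1738·ln C = 10.3252;  6.1738·k + 4·ln C = 6.3068.
Δ = 10.6052·4 − (6.1738)² = 4.3053; k = (10.3252·4 − 6.1738·6.3068)/4.3053 = 0.54906, ln C = (10.6052·6.3068 − 6.1738·10.3252)/4.3053 = 0.72926.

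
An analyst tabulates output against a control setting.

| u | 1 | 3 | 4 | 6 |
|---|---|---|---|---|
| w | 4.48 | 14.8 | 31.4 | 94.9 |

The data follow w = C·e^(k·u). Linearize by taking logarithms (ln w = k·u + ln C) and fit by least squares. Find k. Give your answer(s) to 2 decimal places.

k = 0.62

Linearized form: ln w = k·u + ln C. From the 4 transformed points,
Σu = 14.0000, Σ(u)² = 62.0000, Σln w = 12.1939, Σu·ln w = 50.6877.
Normal system: [[62.0000, 14.0000]; [14.0000, 4]]·[k, ln C]ᵀ = [50.6877, 12.1939]ᵀ.
Δ = 62.0000·4 − (14.0000)² = 52.0000; k = (50.6877·4 − 14.0000·12.1939)/52.0000 = 0.61608, ln C = (62.0000·12.1939 − 14.0000·50.6877)/52.0000 = 0.89218.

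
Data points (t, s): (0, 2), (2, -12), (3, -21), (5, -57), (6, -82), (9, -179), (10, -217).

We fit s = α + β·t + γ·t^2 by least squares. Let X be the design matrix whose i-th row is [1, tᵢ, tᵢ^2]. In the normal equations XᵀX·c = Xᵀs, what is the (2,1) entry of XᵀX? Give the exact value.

Row 2 ↔ basis t, column 1 ↔ basis 1, so (XᵀX)_{2,1} = Σᵢ t = (0)·(1) + (2)·(1) + (3)·(1) + (5)·(1) + (6)·(1) + (9)·(1) + (10)·(1) = 35.

35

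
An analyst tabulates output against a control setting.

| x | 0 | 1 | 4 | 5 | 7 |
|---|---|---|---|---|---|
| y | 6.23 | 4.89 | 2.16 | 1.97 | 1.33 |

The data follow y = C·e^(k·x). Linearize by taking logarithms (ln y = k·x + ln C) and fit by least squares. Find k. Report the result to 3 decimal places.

k = -0.225

With ln yᵢ as the transformed response and xᵢ as the regressor:
Σx = 17.0000, Σ(x)² = 91.0000, Σln y = 5.1499, Σx·ln y = 10.0540.
Equations: 91.0000·k + 17.0000·ln C = 10.0540;  17.0000·k + 5·ln C = 5.1499.
Solving (det = 166.0000): k = -0.22457, ln C = 1.79350.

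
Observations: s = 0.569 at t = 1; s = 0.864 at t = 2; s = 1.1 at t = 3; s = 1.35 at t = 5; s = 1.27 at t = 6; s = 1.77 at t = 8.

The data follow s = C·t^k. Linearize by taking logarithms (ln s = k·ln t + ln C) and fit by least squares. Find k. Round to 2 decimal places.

Linearized form: ln s = k·ln t + ln C. From the 6 transformed points,
Σln t = 7.2724, Σ(ln t)² = 11.8122, Σln s = 0.4954, Σln t·ln s = 2.1020.
Equations: 11.8122·k + 7.2724·ln C = 2.1020;  7.2724·k + 6·ln C = 0.4954.
Solving (det = 17.9853): k = 0.50093, ln C = -0.52460.

k = 0.50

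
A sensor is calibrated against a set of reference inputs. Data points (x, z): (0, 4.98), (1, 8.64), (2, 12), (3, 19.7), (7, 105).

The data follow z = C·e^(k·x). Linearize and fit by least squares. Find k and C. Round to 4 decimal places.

Let Y = ln z. Fitting Y = k·x + ln C by least squares:
AᵀA = [[63.0000, 13.0000]; [13.0000, 5]], rhs = [48.6458, 13.8813]ᵀ  (here Σx = 13.0000, Σ(x)² = 63.0000, Σln z = 13.8813, Σx·ln z = 48.6458).
Slope k = (n·Σx·ln z − Σx·Σln z)/(n·Σ(x)² − (Σx)²) = (5·48.6458 − 13.0000·13.8813)/146.0000 = 0.42994; ln C = (Σln z − k·Σx)/n = 1.65841, so C = exp(1.65841) = 5.25095.

k = 0.4299, C = 5.2509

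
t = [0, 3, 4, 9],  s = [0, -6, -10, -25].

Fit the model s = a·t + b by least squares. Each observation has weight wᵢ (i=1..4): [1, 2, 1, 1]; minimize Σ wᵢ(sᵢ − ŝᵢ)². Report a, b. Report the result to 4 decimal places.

a = -2.8598, b = 1.4673

Entries of XᵀWX: Σwᵢ·t·t = 115, Σwᵢ·t = 19, Σwᵢ·1 = 5.
Moment sums: Σwᵢ·t·s = -301, Σwᵢ·s = -47.
Normal equations: [[115, 19]; [19, 5]]·[a, b]ᵀ = [-301, -47]ᵀ.
Eliminating b: 5·(row 1) − 19·(row 2) gives 214·a = 5·(-301) − 19·(-47) = -612, so a = -306/107.
Then b = ((-47) − 19·(-306/107))/5 = 157/107.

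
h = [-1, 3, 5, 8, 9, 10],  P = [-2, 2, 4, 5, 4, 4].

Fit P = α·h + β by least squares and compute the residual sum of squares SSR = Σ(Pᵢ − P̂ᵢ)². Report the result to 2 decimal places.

Sums needed: Σh·h = 280, Σh = 34, Σ1 = 6.
Right-hand side: Σh·P = 144, ΣP = 17.
Normal equations: [[280, 34]; [34, 6]]·[α, β]ᵀ = [144, 17]ᵀ.
Eliminating β: 6·(row 1) − 34·(row 2) gives 524·α = 6·144 − 34·17 = 286, so α = 143/262.
Then β = (17 − 34·(143/262))/6 = -34/131.
Residuals: -313/262, 163/262, 401/262, 117/131, -171/262, -157/131; SSR = 893/131.

SSR = 6.82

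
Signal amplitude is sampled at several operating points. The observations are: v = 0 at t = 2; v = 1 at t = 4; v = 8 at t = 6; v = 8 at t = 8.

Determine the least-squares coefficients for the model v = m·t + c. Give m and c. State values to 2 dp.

m = 1.55, c = -3.50

Setting ∂/∂m … = 0 gives: 120·m + 20·c = 116;  20·m + 4·c = 17.
(Σt·t = 120, Σt = 20, Σ1 = 4, Σt·v = 116, Σv = 17.)
Eliminating c: 4·(row 1) − 20·(row 2) gives 80·m = 4·116 − 20·17 = 124, so m = 31/20.
Then c = (17 − 20·(31/20))/4 = -7/2.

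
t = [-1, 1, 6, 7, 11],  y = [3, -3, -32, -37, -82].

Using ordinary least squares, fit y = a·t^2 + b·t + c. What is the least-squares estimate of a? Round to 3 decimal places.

a = -0.457

Setting ∂/∂a … = 0 gives: 18340·a + 1890·b + 208·c = -12887;  1890·a + 208·b + 24·c = -1359;  208·a + 24·b + 5·c = -151.
(Σt^2·t^2 = 18340, Σt^2·t = 1890, Σt^2 = 208, Σt·t = 208, Σt = 24, Σ1 = 5, Σt^2·y = -12887, Σt·y = -1359, Σy = -151.)
Row-reducing yields a = -118821/260054, b = -635619/260054, c = 70147/130027.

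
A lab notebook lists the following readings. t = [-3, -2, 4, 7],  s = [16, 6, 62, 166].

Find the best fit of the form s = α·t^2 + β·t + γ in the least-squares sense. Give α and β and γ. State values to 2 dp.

From the data, Σt^2·t^2 = 2754, Σt^2·t = 372, Σt^2 = 78, Σt·t = 78, Σt = 6, Σ1 = 4.
For Xᵀs: Σt^2·s = 9294, Σt·s = 1350, Σs = 250.
XᵀX·[α, β, γ]ᵀ = Xᵀs becomes [[2754, 372, 78]; [372, 78, 6]; [78, 6, 4]]·[α, β, γ]ᵀ = [9294, 1350, 250]ᵀ.
Inverting the 3×3 Gram matrix, [α, β, γ]ᵀ = [3127/1114, 4185/1114, 2371/1114]ᵀ.

α = 2.81, β = 3.76, γ = 2.13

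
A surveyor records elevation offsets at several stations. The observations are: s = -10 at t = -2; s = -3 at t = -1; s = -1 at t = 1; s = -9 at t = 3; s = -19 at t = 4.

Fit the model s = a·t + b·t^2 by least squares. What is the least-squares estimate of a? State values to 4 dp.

From the data, Σt·t = 31, Σt·t^2 = 83, Σt^2·t^2 = 355.
Moment sums: Σt·s = -81, Σt^2·s = -429.
So XᵀX·[a, b]ᵀ = Xᵀs: [[31, 83]; [83, 355]]·[a, b]ᵀ = [-81, -429]ᵀ.
Determinant 31·355 − 83² = 4116.
a = ((-81)·355 − 83·(-429))/4116 = 571/343; b = (31·(-429) − 83·(-81))/4116 = -548/343.

a = 1.6647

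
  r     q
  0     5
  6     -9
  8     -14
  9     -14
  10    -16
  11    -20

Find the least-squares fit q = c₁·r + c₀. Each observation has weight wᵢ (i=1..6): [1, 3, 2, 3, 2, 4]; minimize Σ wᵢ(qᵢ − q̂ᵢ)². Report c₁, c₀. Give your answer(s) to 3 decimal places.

Sums needed: Σwᵢ·r·r = 1163, Σwᵢ·r = 125, Σwᵢ·1 = 15.
Right-hand side: Σwᵢ·r·q = -1964, Σwᵢ·q = -204.
XᵀWX·[c₁, c₀]ᵀ = XᵀWq becomes [[1163, 125]; [125, 15]]·[c₁, c₀]ᵀ = [-1964, -204]ᵀ.
Eliminating c₀: 15·(row 1) − 125·(row 2) gives 1820·c₁ = 15·(-1964) − 125·(-204) = -3960, so c₁ = -198/91.
Then c₀ = ((-204) − 125·(-198/91))/15 = 2062/455.

c₁ = -2.176, c₀ = 4.532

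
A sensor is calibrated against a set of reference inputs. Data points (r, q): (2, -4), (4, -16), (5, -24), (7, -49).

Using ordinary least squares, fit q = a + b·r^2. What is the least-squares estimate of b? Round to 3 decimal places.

b = -0.999

With design matrix X, XᵀX = [[4, 94]; [94, 3298]] and Xᵀq = [-93, -3273]ᵀ.
Δ = 4·3298 − 94² = 4356.
a = ((-93)·3298 − 94·(-3273))/4356 = 79/363; b = (4·(-3273) − 94·(-93))/4356 = -725/726.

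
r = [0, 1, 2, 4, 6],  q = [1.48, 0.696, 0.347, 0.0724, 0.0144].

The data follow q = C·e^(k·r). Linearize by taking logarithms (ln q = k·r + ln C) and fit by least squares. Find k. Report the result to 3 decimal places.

Let Y = ln q. Fitting Y = k·r + ln C by least squares:
Σr = 13.0000, Σ(r)² = 57.0000, Σln q = -7.8949, Σr·ln q = -38.4246.
Equations: 57.0000·k + 13.0000·ln C = -38.4246;  13.0000·k + 5·ln C = -7.8949.
Solving (det = 116.0000): k = -0.77146, ln C = 0.42683.

k = -0.771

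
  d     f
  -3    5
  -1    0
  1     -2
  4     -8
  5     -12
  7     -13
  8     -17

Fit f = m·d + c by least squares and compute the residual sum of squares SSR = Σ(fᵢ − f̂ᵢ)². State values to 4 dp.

SSR = 6.6345

The normal equations are: 165·m + 21·c = -336;  21·m + 7·c = -47.
Eliminating c: 7·(row 1) − 21·(row 2) gives 714·m = 7·(-336) − 21·(-47) = -1365, so m = -65/34.
Then c = ((-47) − 21·(-65/34))/7 = -233/238.
Residuals: 29/119, -111/119, 106/119, 149/238, -174/119, 162/119, -173/238; SSR = 1579/238.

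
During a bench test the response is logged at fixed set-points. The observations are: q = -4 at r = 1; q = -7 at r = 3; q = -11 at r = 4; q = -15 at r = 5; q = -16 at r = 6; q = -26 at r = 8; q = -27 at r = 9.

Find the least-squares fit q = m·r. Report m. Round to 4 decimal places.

m = -2.9784

Entries of AᵀA: Σr·r = 232.
And Σr·q = -691.
Normal equations: [[232]]·[m]ᵀ = [-691]ᵀ.
Hence m = -691 / 232 ≈ -2.97845.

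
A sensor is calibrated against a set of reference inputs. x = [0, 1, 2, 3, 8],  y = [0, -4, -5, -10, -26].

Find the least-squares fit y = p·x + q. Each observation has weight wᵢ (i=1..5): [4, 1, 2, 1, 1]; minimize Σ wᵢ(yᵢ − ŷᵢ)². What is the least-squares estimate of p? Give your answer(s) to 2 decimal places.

p = -3.23

Entries of AᵀWA: Σwᵢ·x·x = 82, Σwᵢ·x = 16, Σwᵢ·1 = 9.
And Σwᵢ·x·y = -262, Σwᵢ·y = -50.
Normal equations: [[82, 16]; [16, 9]]·[p, q]ᵀ = [-262, -50]ᵀ.
det = 82·9 − 16² = 482.
p = ((-262)·9 − 16·(-50))/482 = -779/241; q = (82·(-50) − 16·(-262))/482 = 46/241.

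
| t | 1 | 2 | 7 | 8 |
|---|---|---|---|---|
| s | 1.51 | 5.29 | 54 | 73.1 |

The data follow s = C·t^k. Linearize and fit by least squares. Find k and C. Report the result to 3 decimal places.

k = 1.859, C = 1.488

Linearized form: ln s = k·ln t + ln C. From the 4 transformed points,
AᵀA = [[8.5911, 4.7185]; [4.7185, 4]], rhs = [17.8415, 10.3587]ᵀ  (here Σln t = 4.7185, Σ(ln t)² = 8.5911, Σln s = 10.3587, Σln t·ln s = 17.8415).
Slope k = (n·Σln t·ln s − Σln t·Σln s)/(n·Σ(ln t)² − (Σln t)²) = (4·17.8415 − 4.7185·10.3587)/12.1002 = 1.85850; ln C = (Σln s − k·Σln t)/n = 0.39735, so C = exp(0.39735) = 1.48788.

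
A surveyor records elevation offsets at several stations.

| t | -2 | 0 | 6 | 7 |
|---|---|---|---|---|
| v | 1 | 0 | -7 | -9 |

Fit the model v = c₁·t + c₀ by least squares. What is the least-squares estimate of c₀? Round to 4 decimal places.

c₀ = -0.6723

Compute the Gram sums: Σt·t = 89, Σt = 11, Σ1 = 4.
For Xᵀv: Σt·v = -107, Σv = -15.
Δ = 89·4 − 11² = 235.
c₁ = ((-107)·4 − 11·(-15))/235 = -263/235; c₀ = (89·(-15) − 11·(-107))/235 = -158/235.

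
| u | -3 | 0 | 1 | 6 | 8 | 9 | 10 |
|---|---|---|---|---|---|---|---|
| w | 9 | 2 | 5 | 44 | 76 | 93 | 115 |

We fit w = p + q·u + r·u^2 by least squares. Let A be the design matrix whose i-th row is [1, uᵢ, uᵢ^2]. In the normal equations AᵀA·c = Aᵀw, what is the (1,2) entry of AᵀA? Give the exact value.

Row 1 ↔ basis 1, column 2 ↔ basis u, so (AᵀA)_{1,2} = Σᵢ u = (1)·(-3) + (1)·(0) + (1)·(1) + (1)·(6) + (1)·(8) + (1)·(9) + (1)·(10) = 31.

31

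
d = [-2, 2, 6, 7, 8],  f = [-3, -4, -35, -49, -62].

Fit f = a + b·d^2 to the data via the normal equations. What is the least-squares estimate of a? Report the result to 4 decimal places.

Entries of XᵀX: Σ1 = 5, Σd^2 = 157, Σd^2·d^2 = 7825.
Moment sums: Σf = -153, Σd^2·f = -7657.
So XᵀX·[a, b]ᵀ = Xᵀf: [[5, 157]; [157, 7825]]·[a, b]ᵀ = [-153, -7657]ᵀ.
Δ = 5·7825 − 157² = 14476.
a = ((-153)·7825 − 157·(-7657))/14476 = 1231/3619; b = (5·(-7657) − 157·(-153))/14476 = -3566/3619.

a = 0.3401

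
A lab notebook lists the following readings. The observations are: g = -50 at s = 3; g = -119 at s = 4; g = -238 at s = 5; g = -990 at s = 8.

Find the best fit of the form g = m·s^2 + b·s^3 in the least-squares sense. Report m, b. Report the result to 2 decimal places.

Sums needed: Σs^2·s^2 = 5058, Σs^2·s^3 = 37160, Σs^3·s^3 = 282594.
Moment sums: Σs^2·g = -71664, Σs^3·g = -545596.
Normal equations: [[5058, 37160]; [37160, 282594]]·[m, b]ᵀ = [-71664, -545596]ᵀ.
Determinant 5058·282594 − 37160² = 48494852.
m = ((-71664)·282594 − 37160·(-545596))/48494852 = 5632736/12123713; b = (5058·(-545596) − 37160·(-71664))/48494852 = -24147582/12123713.

m = 0.46, b = -1.99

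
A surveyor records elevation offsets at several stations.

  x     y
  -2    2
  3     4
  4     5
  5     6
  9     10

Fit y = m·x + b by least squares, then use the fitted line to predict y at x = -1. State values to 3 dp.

ŷ = 1.930

The normal equations are: 135·m + 19·b = 148;  19·m + 5·b = 27.
Determinant 135·5 − 19² = 314.
m = (148·5 − 19·27)/314 = 227/314; b = (135·27 − 19·148)/314 = 833/314.
At x = -1: ŷ = (227/314)·(-1) + (833/314)·(1) = 303/157.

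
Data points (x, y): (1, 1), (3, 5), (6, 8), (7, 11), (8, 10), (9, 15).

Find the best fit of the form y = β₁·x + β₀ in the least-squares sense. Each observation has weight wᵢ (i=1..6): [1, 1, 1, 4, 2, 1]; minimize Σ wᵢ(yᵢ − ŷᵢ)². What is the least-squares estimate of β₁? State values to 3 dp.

With design matrix M, MᵀWM = [[451, 63]; [63, 10]] and MᵀWy = [667, 93]ᵀ.
det = 451·10 − 63² = 541.
β₁ = (667·10 − 63·93)/541 = 811/541; β₀ = (451·93 − 63·667)/541 = -78/541.

β₁ = 1.499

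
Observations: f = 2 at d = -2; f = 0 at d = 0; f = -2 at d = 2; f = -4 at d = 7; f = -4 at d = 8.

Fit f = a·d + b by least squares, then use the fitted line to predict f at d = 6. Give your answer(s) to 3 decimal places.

f̂ = -3.337

Compute the Gram sums: Σd·d = 121, Σd = 15, Σ1 = 5.
For Aᵀf: Σd·f = -68, Σf = -8.
So AᵀA·[a, b]ᵀ = Aᵀf: [[121, 15]; [15, 5]]·[a, b]ᵀ = [-68, -8]ᵀ.
Determinant 121·5 − 15² = 380.
a = ((-68)·5 − 15·(-8))/380 = -11/19; b = (121·(-8) − 15·(-68))/380 = 13/95.
At d = 6: f̂ = (-11/19)·(6) + (13/95)·(1) = -317/95.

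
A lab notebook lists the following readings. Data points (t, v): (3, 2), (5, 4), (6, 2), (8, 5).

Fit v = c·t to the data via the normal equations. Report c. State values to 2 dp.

c = 0.58

Compute the Gram sums: Σt·t = 134.
For Xᵀv: Σt·v = 78.
XᵀX·[c]ᵀ = Xᵀv becomes [[134]]·[c]ᵀ = [78]ᵀ.
c = 78/134 = 0.58209.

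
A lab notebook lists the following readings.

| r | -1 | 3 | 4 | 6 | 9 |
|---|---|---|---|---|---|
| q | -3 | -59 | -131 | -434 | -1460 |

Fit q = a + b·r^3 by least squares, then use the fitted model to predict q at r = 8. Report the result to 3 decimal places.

q̂ = -1026.319

From the data, Σ1 = 5, Σr^3 = 1035, Σr^3·r^3 = 582923.
For Mᵀq: Σq = -2087, Σr^3·q = -1168058.
So MᵀM·[a, b]ᵀ = Mᵀq: [[5, 1035]; [1035, 582923]]·[a, b]ᵀ = [-2087, -1168058]ᵀ.
det = 5·582923 − 1035² = 1843390.
a = ((-2087)·582923 − 1035·(-1168058))/1843390 = -7620271/1843390; b = (5·(-1168058) − 1035·(-2087))/1843390 = -736049/368678.
At r = 8: q̂ = (-7620271/1843390)·(1) + (-736049/368678)·(512) = -1891905711/1843390.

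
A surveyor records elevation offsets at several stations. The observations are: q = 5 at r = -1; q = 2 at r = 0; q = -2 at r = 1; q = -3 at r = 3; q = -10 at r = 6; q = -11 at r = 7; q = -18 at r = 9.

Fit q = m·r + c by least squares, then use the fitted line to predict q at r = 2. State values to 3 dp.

q̂ = -2.010

Compute the Gram sums: Σr·r = 177, Σr = 25, Σ1 = 7.
For Aᵀq: Σr·q = -315, Σq = -37.
det = 177·7 − 25² = 614.
m = ((-315)·7 − 25·(-37))/614 = -640/307; c = (177·(-37) − 25·(-315))/614 = 663/307.
At r = 2: q̂ = (-640/307)·(2) + (663/307)·(1) = -617/307.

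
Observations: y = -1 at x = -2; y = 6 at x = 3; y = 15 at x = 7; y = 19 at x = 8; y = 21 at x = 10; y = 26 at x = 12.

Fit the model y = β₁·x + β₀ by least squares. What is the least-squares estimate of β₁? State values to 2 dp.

With design matrix M, MᵀM = [[370, 38]; [38, 6]] and Mᵀy = [799, 86]ᵀ.
Determinant 370·6 − 38² = 776.
β₁ = (799·6 − 38·86)/776 = 763/388; β₀ = (370·86 − 38·799)/776 = 729/388.

β₁ = 1.97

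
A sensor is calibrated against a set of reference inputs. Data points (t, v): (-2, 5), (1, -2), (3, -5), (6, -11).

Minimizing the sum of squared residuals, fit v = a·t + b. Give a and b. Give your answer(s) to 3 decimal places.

a = -1.971, b = 0.691

Entries of AᵀA: Σt·t = 50, Σt = 8, Σ1 = 4.
And Σt·v = -93, Σv = -13.
Δ = 50·4 − 8² = 136.
a = ((-93)·4 − 8·(-13))/136 = -67/34; b = (50·(-13) − 8·(-93))/136 = 47/68.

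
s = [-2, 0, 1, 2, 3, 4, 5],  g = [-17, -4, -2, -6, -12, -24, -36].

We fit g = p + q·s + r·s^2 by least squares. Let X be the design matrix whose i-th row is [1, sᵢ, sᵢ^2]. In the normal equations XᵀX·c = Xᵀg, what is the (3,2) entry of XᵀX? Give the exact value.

217

Row 3 ↔ basis s^2, column 2 ↔ basis s, so (XᵀX)_{3,2} = Σᵢ (s^2)·(s) = (4)·(-2) + (0)·(0) + (1)·(1) + (4)·(2) + (9)·(3) + (16)·(4) + (25)·(5) = 217.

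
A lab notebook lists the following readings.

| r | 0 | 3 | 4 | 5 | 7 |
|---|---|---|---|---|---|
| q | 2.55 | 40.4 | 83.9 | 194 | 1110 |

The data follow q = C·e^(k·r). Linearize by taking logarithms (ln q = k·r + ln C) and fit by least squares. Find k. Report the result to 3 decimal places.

Linearized form: ln q = k·r + ln C. From the 5 transformed points,
Sums: Σr = 19.0000, Σ(r)² = 99.0000, Σln q = 21.3445, Σr·ln q = 104.2391.
Normal system: [[99.0000, 19.0000]; [19.0000, 5]]·[k, ln C]ᵀ = [104.2391, 21.3445]ᵀ.
Slope k = (n·Σr·ln q − Σr·Σln q)/(n·Σ(r)² − (Σr)²) = (5·104.2391 − 19.0000·21.3445)/134.0000 = 0.86306; ln C = (Σln q − k·Σr)/n = 0.98929.

k = 0.863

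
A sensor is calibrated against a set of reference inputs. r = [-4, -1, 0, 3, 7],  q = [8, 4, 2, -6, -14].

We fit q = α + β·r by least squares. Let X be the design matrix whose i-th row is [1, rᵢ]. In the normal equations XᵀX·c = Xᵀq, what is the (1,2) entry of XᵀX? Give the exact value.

Row 1 ↔ basis 1, column 2 ↔ basis r, so (XᵀX)_{1,2} = Σᵢ r = (1)·(-4) + (1)·(-1) + (1)·(0) + (1)·(3) + (1)·(7) = 5.

5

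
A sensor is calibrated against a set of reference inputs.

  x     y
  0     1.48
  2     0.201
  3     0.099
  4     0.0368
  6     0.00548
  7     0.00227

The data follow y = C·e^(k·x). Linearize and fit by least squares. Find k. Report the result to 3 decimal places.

Linearized form: ln y = k·x + ln C. From the 6 transformed points,
AᵀA = [[114.0000, 22.0000]; [22.0000, 6]], rhs = [-97.2116, -18.1219]ᵀ  (here Σx = 22.0000, Σ(x)² = 114.0000, Σln y = -18.1219, Σx·ln y = -97.2116).
Slope k = (n·Σx·ln y − Σx·Σln y)/(n·Σ(x)² − (Σx)²) = (6·-97.2116 − 22.0000·-18.1219)/200.0000 = -0.92294; ln C = (Σln y − k·Σx)/n = 0.36377.

k = -0.923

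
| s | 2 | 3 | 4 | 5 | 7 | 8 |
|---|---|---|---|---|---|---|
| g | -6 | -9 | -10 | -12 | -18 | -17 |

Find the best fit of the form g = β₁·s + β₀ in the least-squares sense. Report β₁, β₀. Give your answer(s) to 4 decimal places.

β₁ = -1.9752, β₀ = -2.4534

Entries of XᵀX: Σs·s = 167, Σs = 29, Σ1 = 6.
Moment sums: Σs·g = -401, Σg = -72.
Normal equations: [[167, 29]; [29, 6]]·[β₁, β₀]ᵀ = [-401, -72]ᵀ.
Eliminating β₀: 6·(row 1) − 29·(row 2) gives 161·β₁ = 6·(-401) − 29·(-72) = -318, so β₁ = -318/161.
Then β₀ = ((-72) − 29·(-318/161))/6 = -395/161.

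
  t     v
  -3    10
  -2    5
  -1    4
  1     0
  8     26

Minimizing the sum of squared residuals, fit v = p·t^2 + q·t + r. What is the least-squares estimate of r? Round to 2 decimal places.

r = 1.11

With design matrix A, AᵀA = [[4195, 477, 79]; [477, 79, 3]; [79, 3, 5]] and Aᵀv = [1778, 164, 45]ᵀ.
Row-reducing yields p = 58793/107342, q = -136679/107342, r = 59578/53671.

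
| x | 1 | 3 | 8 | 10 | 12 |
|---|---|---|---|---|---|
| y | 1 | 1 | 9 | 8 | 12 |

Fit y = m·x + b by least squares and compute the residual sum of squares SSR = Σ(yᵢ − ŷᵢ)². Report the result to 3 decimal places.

SSR = 7.134

Normal-equation sums: Σx·x = 318, Σx = 34, Σ1 = 5.
And Σx·y = 300, Σy = 31.
Eliminating b: 5·(row 1) − 34·(row 2) gives 434·m = 5·300 − 34·31 = 446, so m = 223/217.
Then b = (31 − 34·(223/217))/5 = -171/217.
Residuals: 165/217, -281/217, 340/217, -323/217, 99/217; SSR = 1548/217.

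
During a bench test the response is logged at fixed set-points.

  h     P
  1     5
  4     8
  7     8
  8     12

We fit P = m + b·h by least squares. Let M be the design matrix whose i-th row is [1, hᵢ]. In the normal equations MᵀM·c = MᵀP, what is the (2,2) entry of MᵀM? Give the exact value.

130

Row 2 ↔ basis h, column 2 ↔ basis h, so (MᵀM)_{2,2} = Σᵢ (h)·(h) = (1)·(1) + (4)·(4) + (7)·(7) + (8)·(8) = 130.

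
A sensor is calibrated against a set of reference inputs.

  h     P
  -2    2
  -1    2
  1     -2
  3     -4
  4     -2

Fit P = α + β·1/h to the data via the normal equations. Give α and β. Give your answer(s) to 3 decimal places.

AᵀA·[α, β]ᵀ = AᵀP reads: 5·α + (1/12)·β = -4;  (1/12)·α + (349/144)·β = -41/6.
Eliminating β: (349/144)·(row 1) − (1/12)·(row 2) gives (109/9)·α = (349/144)·(-4) − (1/12)·(-41/6) = -73/8, so α = -657/872.
Then β = ((-41/6) − (1/12)·(-657/872))/(349/144) = -609/218.

α = -0.753, β = -2.794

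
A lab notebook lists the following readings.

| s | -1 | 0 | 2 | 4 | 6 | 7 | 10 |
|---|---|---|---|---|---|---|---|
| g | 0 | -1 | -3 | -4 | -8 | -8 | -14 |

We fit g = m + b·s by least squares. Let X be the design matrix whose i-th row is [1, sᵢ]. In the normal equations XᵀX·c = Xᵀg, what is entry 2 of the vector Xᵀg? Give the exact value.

-266

Entry 2 ↔ basis s, so (Xᵀg)_{2} = Σᵢ (s)·gᵢ = (-1)·(0) + (0)·(-1) + (2)·(-3) + (4)·(-4) + (6)·(-8) + (7)·(-8) + (10)·(-14) = -266.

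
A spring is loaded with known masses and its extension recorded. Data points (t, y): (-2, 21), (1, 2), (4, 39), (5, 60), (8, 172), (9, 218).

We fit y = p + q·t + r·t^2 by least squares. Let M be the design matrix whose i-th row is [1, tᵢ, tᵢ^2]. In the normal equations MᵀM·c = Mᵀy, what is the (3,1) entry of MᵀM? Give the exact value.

191

Row 3 ↔ basis t^2, column 1 ↔ basis 1, so (MᵀM)_{3,1} = Σᵢ t^2 = (4)·(1) + (1)·(1) + (16)·(1) + (25)·(1) + (64)·(1) + (81)·(1) = 191.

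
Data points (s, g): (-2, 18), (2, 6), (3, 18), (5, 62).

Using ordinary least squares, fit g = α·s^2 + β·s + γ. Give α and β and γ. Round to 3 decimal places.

With design matrix X, XᵀX = [[738, 152, 42]; [152, 42, 8]; [42, 8, 4]] and Xᵀg = [1808, 340, 104]ᵀ.
Solving the 3×3 system (Gaussian elimination) gives α = 4820/1549, β = -4742/1549, γ = -852/1549.

α = 3.112, β = -3.061, γ = -0.550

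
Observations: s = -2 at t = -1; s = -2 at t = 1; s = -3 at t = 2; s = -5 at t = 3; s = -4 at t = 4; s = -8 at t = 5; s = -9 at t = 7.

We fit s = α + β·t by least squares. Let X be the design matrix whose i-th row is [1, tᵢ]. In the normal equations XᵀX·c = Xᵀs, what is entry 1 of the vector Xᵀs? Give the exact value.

Entry 1 ↔ basis 1, so (Xᵀs)_{1} = Σᵢ sᵢ = (1)·(-2) + (1)·(-2) + (1)·(-3) + (1)·(-5) + (1)·(-4) + (1)·(-8) + (1)·(-9) = -33.

-33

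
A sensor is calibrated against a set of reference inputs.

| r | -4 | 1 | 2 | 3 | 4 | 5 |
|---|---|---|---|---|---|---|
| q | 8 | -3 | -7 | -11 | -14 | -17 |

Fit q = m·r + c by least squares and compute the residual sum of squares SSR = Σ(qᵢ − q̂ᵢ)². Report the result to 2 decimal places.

SSR = 6.80

The normal system XᵀX·[m, c]ᵀ = Xᵀq is [[71, 11]; [11, 6]]·[m, c]ᵀ = [-223, -44]ᵀ.
Δ = 71·6 − 11² = 305.
m = ((-223)·6 − 11·(-44))/305 = -14/5; c = (71·(-44) − 11·(-223))/305 = -11/5.
Residuals: -1, 2, 4/5, -2/5, -3/5, -4/5; SSR = 34/5.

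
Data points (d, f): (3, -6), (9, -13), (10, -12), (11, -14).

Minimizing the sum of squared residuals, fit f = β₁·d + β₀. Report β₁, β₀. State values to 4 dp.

β₁ = -0.9742, β₀ = -3.2129

Normal-equation sums: Σd·d = 311, Σd = 33, Σ1 = 4.
And Σd·f = -409, Σf = -45.
Normal equations: [[311, 33]; [33, 4]]·[β₁, β₀]ᵀ = [-409, -45]ᵀ.
Eliminating β₀: 4·(row 1) − 33·(row 2) gives 155·β₁ = 4·(-409) − 33·(-45) = -151, so β₁ = -151/155.
Then β₀ = ((-45) − 33·(-151/155))/4 = -498/155.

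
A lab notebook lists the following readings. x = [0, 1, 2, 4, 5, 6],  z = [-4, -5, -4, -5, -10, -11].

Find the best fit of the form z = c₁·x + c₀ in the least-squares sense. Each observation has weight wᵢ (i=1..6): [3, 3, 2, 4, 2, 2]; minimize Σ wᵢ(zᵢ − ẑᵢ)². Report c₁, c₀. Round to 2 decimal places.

Normal-equation sums: Σwᵢ·x·x = 197, Σwᵢ·x = 45, Σwᵢ·1 = 16.
Right-hand side: Σwᵢ·x·z = -343, Σwᵢ·z = -97.
Normal equations: [[197, 45]; [45, 16]]·[c₁, c₀]ᵀ = [-343, -97]ᵀ.
det = 197·16 − 45² = 1127.
c₁ = ((-343)·16 − 45·(-97))/1127 = -1123/1127; c₀ = (197·(-97) − 45·(-343))/1127 = -3674/1127.

c₁ = -1.00, c₀ = -3.26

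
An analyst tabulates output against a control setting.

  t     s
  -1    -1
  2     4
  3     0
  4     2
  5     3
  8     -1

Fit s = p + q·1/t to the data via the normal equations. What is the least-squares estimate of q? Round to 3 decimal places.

q = 2.410

Setting ∂/∂p … = 0 gives: 6·p + (49/120)·q = 7;  (49/120)·p + (21301/14400)·q = 159/40.
(Σ1 = 6, Σ1/t = 49/120, Σ1/t·1/t = 21301/14400, Σs = 7, Σ1/t·s = 159/40.)
Eliminating q: (21301/14400)·(row 1) − (49/120)·(row 2) gives (25081/2880)·p = (21301/14400)·7 − (49/120)·(159/40) = 62867/7200, so p = 17962/17915.
Then q = ((159/40) − (49/120)·(17962/17915))/(21301/14400) = 60456/25081.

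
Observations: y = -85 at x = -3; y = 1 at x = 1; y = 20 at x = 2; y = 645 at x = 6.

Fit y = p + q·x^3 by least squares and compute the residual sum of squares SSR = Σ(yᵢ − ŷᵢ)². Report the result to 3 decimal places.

SSR = 2.622

The normal equations are: 4·p + 198·q = 581;  198·p + 47450·q = 141776.
det = 4·47450 − 198² = 150596.
p = (581·47450 − 198·141776)/150596 = -251599/75298; q = (4·141776 − 198·581)/150596 = 226033/75298.
Residuals: -22920/37649, 50432/37649, -50705/75298, -4319/75298; SSR = 197409/75298.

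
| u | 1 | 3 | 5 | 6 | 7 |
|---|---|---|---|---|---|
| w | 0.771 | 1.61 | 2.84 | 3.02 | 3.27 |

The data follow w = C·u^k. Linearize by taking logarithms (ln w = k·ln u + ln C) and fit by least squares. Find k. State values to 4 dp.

Linearized form: ln w = k·ln u + ln C. From the 5 transformed points,
Σln u = 6.4457, Σ(ln u)² = 10.7942, Σln w = 3.5500, Σln u·ln w = 6.4890.
Equations: 10.7942·k + 6.4457·ln C = 6.4890;  6.4457·k + 5·ln C = 3.5500.
Δ = 10.7942·5 − (6.4457)² = 12.4237; k = (6.4890·5 − 6.4457·3.5500)/12.4237 = 0.76970, ln C = (10.7942·3.5500 − 6.4457·6.4890)/12.4237 = -0.28225.

k = 0.7697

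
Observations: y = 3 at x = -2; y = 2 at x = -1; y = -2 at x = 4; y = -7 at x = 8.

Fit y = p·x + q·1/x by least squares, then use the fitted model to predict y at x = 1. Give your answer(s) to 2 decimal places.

AᵀA·[p, q]ᵀ = Aᵀy reads: 85·p + 4·q = -72;  4·p + (85/64)·q = -39/8.
(Σx·x = 85, Σx·1/x = 4, Σ1/x·1/x = 85/64, Σx·y = -72, Σ1/x·y = -39/8.)
Eliminating q: (85/64)·(row 1) − 4·(row 2) gives (6201/64)·p = (85/64)·(-72) − 4·(-39/8) = -609/8, so p = -1624/2067.
Then q = ((-39/8) − 4·(-1624/2067))/(85/64) = -2696/2067.
At x = 1: ŷ = (-1624/2067)·(1) + (-2696/2067)·(1) = -1440/689.

ŷ = -2.09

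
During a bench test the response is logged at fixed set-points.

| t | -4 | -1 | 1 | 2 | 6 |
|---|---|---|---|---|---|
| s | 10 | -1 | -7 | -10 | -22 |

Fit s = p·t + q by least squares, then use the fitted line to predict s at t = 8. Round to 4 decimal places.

ŝ = -28.8613

Entries of XᵀX: Σt·t = 58, Σt = 4, Σ1 = 5.
Right-hand side: Σt·s = -198, Σs = -30.
Normal equations: [[58, 4]; [4, 5]]·[p, q]ᵀ = [-198, -30]ᵀ.
Δ = 58·5 − 4² = 274.
p = ((-198)·5 − 4·(-30))/274 = -435/137; q = (58·(-30) − 4·(-198))/274 = -474/137.
At t = 8: ŝ = (-435/137)·(8) + (-474/137)·(1) = -3954/137.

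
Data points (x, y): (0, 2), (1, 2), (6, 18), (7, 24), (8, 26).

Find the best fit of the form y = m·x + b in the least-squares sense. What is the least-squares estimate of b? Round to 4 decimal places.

Setting ∂/∂m … = 0 gives: 150·m + 22·b = 486;  22·m + 5·b = 72.
det = 150·5 − 22² = 266.
m = (486·5 − 22·72)/266 = 423/133; b = (150·72 − 22·486)/266 = 54/133.

b = 0.4060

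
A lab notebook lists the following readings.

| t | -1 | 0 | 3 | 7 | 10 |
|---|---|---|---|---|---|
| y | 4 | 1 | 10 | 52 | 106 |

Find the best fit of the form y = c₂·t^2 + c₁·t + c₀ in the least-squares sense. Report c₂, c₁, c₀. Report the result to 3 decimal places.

c₂ = 1.100, c₁ = -0.561, c₀ = 1.751

The normal system AᵀA·[c₂, c₁, c₀]ᵀ = Aᵀy is [[12483, 1369, 159]; [1369, 159, 19]; [159, 19, 5]]·[c₂, c₁, c₀]ᵀ = [13242, 1450, 173]ᵀ.
Solving the 3×3 system (Gaussian elimination) gives c₂ = 164259/149318, c₁ = -83823/149318, c₀ = 130747/74659.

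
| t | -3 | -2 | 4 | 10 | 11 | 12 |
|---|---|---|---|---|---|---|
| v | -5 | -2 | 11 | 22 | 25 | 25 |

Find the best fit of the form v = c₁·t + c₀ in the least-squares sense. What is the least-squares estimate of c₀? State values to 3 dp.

c₀ = 1.857

Sums needed: Σt·t = 394, Σt = 32, Σ1 = 6.
Right-hand side: Σt·v = 858, Σv = 76.
Eliminating c₀: 6·(row 1) − 32·(row 2) gives 1340·c₁ = 6·858 − 32·76 = 2716, so c₁ = 679/335.
Then c₀ = (76 − 32·(679/335))/6 = 622/335.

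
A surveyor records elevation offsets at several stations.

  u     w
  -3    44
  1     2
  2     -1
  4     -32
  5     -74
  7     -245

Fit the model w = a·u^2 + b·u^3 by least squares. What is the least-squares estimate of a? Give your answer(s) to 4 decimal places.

a = 1.9669

Compute the Gram sums: Σu^2·u^2 = 3380, Σu^2·u^3 = 20746, Σu^3·u^3 = 138164.
And Σu^2·w = -13973, Σu^3·w = -96527.
Normal equations: [[3380, 20746]; [20746, 138164]]·[a, b]ᵀ = [-13973, -96527]ᵀ.
Eliminating b: 138164·(row 1) − 20746·(row 2) gives 36597804·a = 138164·(-13973) − 20746·(-96527) = 71983570, so a = 208045/105774.
Then b = ((-96527) − 20746·(208045/105774))/138164 = -105137/105774.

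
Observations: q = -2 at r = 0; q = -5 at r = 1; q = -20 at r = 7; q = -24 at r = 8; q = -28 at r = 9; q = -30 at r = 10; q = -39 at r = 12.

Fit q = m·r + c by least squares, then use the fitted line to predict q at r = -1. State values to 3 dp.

The normal equations are: 439·m + 47·c = -1357;  47·m + 7·c = -148.
(Σr·r = 439, Σr = 47, Σ1 = 7, Σr·q = -1357, Σq = -148.)
det = 439·7 − 47² = 864.
m = ((-1357)·7 − 47·(-148))/864 = -2543/864; c = (439·(-148) − 47·(-1357))/864 = -1193/864.
At r = -1: q̂ = (-2543/864)·(-1) + (-1193/864)·(1) = 25/16.

q̂ = 1.563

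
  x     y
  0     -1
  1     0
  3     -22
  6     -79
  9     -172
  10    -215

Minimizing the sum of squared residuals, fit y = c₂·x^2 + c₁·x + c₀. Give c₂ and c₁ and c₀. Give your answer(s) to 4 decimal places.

c₂ = -2.0636, c₁ = -0.7727, c₀ = 0.3091

Entries of MᵀM: Σx^2·x^2 = 17939, Σx^2·x = 1973, Σx^2 = 227, Σx·x = 227, Σx = 29, Σ1 = 6.
For Mᵀy: Σx^2·y = -38474, Σx·y = -4238, Σy = -489.
MᵀM·[c₂, c₁, c₀]ᵀ = Mᵀy becomes [[17939, 1973, 227]; [1973, 227, 29]; [227, 29, 6]]·[c₂, c₁, c₀]ᵀ = [-38474, -4238, -489]ᵀ.
Solving the 3×3 system (Gaussian elimination) gives c₂ = -227/110, c₁ = -17/22, c₀ = 17/55.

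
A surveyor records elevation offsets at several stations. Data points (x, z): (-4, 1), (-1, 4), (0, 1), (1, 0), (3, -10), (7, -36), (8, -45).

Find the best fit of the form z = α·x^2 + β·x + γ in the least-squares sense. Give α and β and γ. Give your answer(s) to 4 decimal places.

α = -0.4879, β = -1.9420, γ = 1.4993

The normal system AᵀA·[α, β, γ]ᵀ = Aᵀz is [[6836, 818, 140]; [818, 140, 14]; [140, 14, 7]]·[α, β, γ]ᵀ = [-4714, -650, -85]ᵀ.
Solving the 3×3 system (Gaussian elimination) gives α = -19832/40647, β = -78937/40647, γ = 142201/94843.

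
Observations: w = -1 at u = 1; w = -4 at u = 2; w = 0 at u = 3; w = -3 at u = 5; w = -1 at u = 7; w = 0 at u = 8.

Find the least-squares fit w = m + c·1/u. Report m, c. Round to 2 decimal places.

Normal-equation sums: Σ1 = 6, Σ1/u = 1933/840, Σ1/u·1/u = 1014049/705600.
Right-hand side: Σw = -9, Σ1/u·w = -131/35.
XᵀX·[m, c]ᵀ = Xᵀw becomes [[6, 1933/840]; [1933/840, 1014049/705600]]·[m, c]ᵀ = [-9, -131/35]ᵀ.
det = 6·(1014049/705600) − (1933/840)² = 469561/141120.
m = ((-9)·(1014049/705600) − (1933/840)·(-131/35))/(469561/141120) = -3049089/2347805; c = (6·(-131/35) − (1933/840)·(-9))/(469561/141120) = -246456/469561.

m = -1.30, c = -0.52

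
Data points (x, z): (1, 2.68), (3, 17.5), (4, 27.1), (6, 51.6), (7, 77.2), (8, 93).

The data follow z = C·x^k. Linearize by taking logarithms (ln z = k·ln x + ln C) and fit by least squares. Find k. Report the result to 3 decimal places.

k = 1.700

With ln zᵢ as the transformed response and ln xᵢ as the regressor:
Sums: Σln x = 8.3020, Σ(ln x)² = 14.4498, Σln z = 19.9701, Σln x·ln z = 32.6674.
Normal system: [[14.4498, 8.3020]; [8.3020, 6]]·[k, ln C]ᵀ = [32.6674, 19.9701]ᵀ.
Solving (det = 17.7753): k = 1.69968, ln C = 0.97654.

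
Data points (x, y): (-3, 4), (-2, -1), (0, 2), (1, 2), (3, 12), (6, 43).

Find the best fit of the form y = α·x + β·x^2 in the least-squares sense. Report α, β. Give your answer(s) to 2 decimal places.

α = 1.58, β = 0.92

Normal-equation sums: Σx·x = 59, Σx·x^2 = 209, Σx^2·x^2 = 1475.
For Aᵀy: Σx·y = 286, Σx^2·y = 1690.
Normal equations: [[59, 209]; [209, 1475]]·[α, β]ᵀ = [286, 1690]ᵀ.
Δ = 59·1475 − 209² = 43344.
α = (286·1475 − 209·1690)/43344 = 1430/903; β = (59·1690 − 209·286)/43344 = 832/903.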